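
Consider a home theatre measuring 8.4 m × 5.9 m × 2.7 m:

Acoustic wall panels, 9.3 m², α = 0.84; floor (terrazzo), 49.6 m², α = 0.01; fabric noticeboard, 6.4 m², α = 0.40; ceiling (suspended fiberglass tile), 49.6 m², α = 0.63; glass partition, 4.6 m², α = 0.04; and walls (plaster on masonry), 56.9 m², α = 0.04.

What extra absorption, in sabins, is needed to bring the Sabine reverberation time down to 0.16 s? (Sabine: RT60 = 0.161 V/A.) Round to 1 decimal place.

Total absorption A₁ = 9.3·0.84 + 49.6·0.01 + 6.4·0.40 + 49.6·0.63 + 4.6·0.04 + 56.9·0.04
  = 7.812 + 0.496 + 2.560 + 31.248 + 0.184 + 2.276 = 44.576 m² sabins.
For T = 0.16 s, need A₂ = 0.161·V/T = 0.161·133.812/0.16 = 134.648 sabins.
Shortfall: 134.648 − 44.576 = 90.1 sabins.

90.1 sabins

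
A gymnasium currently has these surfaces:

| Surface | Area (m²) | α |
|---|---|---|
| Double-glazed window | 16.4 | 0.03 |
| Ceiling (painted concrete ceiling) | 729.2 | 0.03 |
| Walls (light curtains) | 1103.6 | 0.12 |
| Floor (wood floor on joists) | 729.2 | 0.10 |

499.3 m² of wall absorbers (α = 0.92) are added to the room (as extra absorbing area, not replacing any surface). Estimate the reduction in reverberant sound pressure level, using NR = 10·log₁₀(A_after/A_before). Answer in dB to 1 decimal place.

A_before = Σ Sᵢαᵢ = 16.4×0.03 + 729.2×0.03 + 1103.6×0.12 + 729.2×0.10 = 227.720 sabins.
Treatment contributes 499.3·0.92 = 459.356 sabins.
New total A_after = 687.076 sabins.
NR = 10·log₁₀(687.076/227.720) = 4.8 dB.

4.8 dB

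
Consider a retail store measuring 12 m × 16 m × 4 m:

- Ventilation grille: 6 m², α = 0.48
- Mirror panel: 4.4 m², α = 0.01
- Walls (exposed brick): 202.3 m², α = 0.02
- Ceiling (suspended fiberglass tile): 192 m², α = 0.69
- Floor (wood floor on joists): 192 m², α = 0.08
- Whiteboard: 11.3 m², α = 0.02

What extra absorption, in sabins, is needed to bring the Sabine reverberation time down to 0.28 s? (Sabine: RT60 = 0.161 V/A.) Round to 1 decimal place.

A₁ = Σ Sᵢαᵢ = 6·0.48 + 4.4·0.01 + 202.3·0.02 + 192·0.69 + 192·0.08 + 11.3·0.02 = 155.036 sabins.
Target A₂ = 0.161·768/0.28 = 441.600 sabins (V = 768 m³).
Shortfall: 441.600 − 155.036 = 286.6 sabins.

286.6 sabins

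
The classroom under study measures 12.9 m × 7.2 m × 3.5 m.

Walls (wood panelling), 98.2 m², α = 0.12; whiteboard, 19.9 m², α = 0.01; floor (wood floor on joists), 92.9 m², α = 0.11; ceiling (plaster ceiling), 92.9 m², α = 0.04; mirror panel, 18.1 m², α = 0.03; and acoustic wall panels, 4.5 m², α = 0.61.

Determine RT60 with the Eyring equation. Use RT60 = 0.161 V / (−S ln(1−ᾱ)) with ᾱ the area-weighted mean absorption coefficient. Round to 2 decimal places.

Total surface area S = 98.2 + 19.9 + 92.9 + 92.9 + 18.1 + 4.5 = 326.5 m².
Σ(Sᵢαᵢ) = 98.2×0.12 + 19.9×0.01 + 92.9×0.11 + 92.9×0.04 + 18.1×0.03 + 4.5×0.61 = 29.206.
ᾱ = 29.206 / 326.5 = 0.0895.
Eyring denominator: −S ln(1−ᾱ) = 30.613.
V = 12.9 × 7.2 × 3.5 = 325.08 m³.
RT60 = 0.161 × 325.08 / 30.613 = 1.71 s.

1.71 s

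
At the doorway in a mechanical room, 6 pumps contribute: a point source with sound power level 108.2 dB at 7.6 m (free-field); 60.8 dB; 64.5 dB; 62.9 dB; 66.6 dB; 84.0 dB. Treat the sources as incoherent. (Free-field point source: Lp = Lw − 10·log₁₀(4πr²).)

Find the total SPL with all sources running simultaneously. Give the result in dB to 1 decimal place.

85.5 dB

Source at 7.6 m: Lp = 108.2 − 10·log₁₀(4π·7.6²) = 108.2 − 10·log₁₀(725.834) = 79.6 dB.
Sum in the linear (power) domain: Σ 10^(Lᵢ/10) = 10^(79.6/10) + 10^(60.8/10) + 10^(64.5/10) + 10^(62.9/10) + 10^(66.6/10) + 10^(84.0/10) = 3.529e+08.
Back to dB: 10·log₁₀ Σ = 85.5 dB.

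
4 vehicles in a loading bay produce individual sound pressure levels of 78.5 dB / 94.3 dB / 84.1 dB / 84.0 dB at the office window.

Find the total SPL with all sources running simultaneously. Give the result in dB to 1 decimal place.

Σ 10^(Lᵢ/10) = 3.271e+09.
Combined level = 10 log₁₀(3.271e+09) = 95.1 dB.

95.1 dB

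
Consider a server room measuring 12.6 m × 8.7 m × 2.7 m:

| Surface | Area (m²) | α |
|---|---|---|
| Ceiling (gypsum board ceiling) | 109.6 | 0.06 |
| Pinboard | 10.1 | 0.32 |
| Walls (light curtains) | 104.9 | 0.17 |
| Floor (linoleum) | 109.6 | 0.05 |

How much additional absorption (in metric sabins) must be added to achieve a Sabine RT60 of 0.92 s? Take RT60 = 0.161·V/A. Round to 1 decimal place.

Equivalent absorption area: A₁ = 109.6*0.06 + 10.1*0.32 + 104.9*0.17 + 109.6*0.05 = 33.121 m².
Target A₂ = 0.161·295.974/0.92 = 51.795 sabins (V = 295.974 m³).
Shortfall: 51.795 − 33.121 = 18.7 sabins.

18.7 sabins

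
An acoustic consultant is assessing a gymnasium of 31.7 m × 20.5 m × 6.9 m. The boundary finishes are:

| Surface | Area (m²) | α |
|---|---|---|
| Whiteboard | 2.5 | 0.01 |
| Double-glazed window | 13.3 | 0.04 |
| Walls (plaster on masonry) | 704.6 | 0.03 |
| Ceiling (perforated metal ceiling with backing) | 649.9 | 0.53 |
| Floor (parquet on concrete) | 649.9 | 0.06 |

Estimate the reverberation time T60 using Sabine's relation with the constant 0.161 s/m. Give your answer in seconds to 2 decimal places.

Total absorption A = 2.5*0.01 + 13.3*0.04 + 704.6*0.03 + 649.9*0.53 + 649.9*0.06
  = 0.025 + 0.532 + 21.138 + 344.447 + 38.994 = 405.136 m² sabins.
Room volume: 4483.965 m³.
T = 0.161 V/A = 0.161·4483.965/405.136 = 1.78 s.

1.78 s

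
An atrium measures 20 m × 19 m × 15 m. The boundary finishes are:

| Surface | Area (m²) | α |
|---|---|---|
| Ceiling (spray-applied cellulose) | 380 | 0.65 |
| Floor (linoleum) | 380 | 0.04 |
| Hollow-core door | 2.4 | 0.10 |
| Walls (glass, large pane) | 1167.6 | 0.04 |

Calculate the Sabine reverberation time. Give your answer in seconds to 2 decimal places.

Summing Sᵢαᵢ: 247.000 + 15.200 + 0.240 + 46.704 → A = 309.144 sabins.
Volume V = 20 × 19 × 15 = 5700 m³.
Sabine: RT60 = 0.161 × 5700 / 309.144 = 2.97 s.

2.97 s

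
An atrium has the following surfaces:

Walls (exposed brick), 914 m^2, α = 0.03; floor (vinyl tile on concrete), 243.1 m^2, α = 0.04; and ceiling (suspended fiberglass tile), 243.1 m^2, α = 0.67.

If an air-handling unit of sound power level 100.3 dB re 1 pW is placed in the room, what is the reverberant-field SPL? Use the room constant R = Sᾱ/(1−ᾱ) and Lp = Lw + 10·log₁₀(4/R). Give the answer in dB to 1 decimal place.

Σ(Sᵢαᵢ) = 914×0.03 + 243.1×0.04 + 243.1×0.67 = 200.021; total area S = 1400.2 m^2.
ᾱ = 0.1429, so room constant R = A/(1−ᾱ) = 233.370 m^2.
Lp = 100.3 + 10·log₁₀(4/233.370) = 100.3 + (-17.66) = 82.6 dB.

82.6 dB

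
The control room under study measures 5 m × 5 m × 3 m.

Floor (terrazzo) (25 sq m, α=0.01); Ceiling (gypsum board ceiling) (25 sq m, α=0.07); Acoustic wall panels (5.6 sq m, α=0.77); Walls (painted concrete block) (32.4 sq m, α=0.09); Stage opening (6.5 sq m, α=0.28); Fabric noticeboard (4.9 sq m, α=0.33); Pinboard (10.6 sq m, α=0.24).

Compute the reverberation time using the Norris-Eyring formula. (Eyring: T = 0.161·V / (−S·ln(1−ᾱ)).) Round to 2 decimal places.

S = Σ Sᵢ = 110.0 sq m.
Absorption A = 25·0.01 + 25·0.07 + 5.6·0.77 + 32.4·0.09 + 6.5·0.28 + 4.9·0.33 + 10.6·0.24 = 15.209 sabins.
ᾱ = 15.209 / 110.0 = 0.1383.
Eyring denominator: −S ln(1−ᾱ) = 16.373.
V = 5 × 5 × 3 = 75 m³.
RT60 = 0.161 × 75 / 16.373 = 0.74 s.

0.74 s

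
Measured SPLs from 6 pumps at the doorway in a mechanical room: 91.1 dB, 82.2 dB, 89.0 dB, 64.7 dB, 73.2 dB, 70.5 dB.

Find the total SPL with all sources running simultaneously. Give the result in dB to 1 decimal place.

Σ 10^(Lᵢ/10) = 2.284e+09.
Combined level = 10 log₁₀(2.284e+09) = 93.6 dB.

93.6 dB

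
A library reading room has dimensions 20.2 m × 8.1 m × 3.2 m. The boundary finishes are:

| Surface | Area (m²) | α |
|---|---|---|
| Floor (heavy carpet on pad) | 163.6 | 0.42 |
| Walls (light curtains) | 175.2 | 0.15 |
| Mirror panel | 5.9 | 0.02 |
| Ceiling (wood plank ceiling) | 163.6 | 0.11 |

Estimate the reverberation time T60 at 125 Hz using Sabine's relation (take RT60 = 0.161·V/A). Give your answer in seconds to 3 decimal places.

0.745 s

Equivalent absorption area: A = 163.6×0.42 + 175.2×0.15 + 5.9×0.02 + 163.6×0.11 = 113.106 m².
Room volume: 523.584 m³.
Sabine: RT60 = 0.161 × 523.584 / 113.106 = 0.745 s.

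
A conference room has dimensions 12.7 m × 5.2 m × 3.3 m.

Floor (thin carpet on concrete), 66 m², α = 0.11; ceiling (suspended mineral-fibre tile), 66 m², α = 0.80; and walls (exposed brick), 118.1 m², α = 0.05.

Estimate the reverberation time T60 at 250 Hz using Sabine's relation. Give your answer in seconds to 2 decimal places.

Total absorption A = 66×0.11 + 66×0.80 + 118.1×0.05
  = 7.260 + 52.800 + 5.905 = 65.965 m² sabins.
V = 12.7·5.2·3.3 = 217.932 m³.
Sabine: RT60 = 0.161 × 217.932 / 65.965 = 0.53 s.

0.53 s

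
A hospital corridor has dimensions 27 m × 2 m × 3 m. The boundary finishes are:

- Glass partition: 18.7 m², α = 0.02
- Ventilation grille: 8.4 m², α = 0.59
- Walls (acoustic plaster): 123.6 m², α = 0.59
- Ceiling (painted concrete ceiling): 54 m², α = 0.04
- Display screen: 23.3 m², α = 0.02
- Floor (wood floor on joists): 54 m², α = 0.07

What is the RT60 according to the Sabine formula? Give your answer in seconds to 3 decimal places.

A = Σ Sᵢαᵢ = 18.7*0.02 + 8.4*0.59 + 123.6*0.59 + 54*0.04 + 23.3*0.02 + 54*0.07 = 84.660 sabins.
Room volume: 162 m³.
RT60 = 0.161 · V / A = 0.161 × 162 / 84.660 = 0.308 s.

0.308 s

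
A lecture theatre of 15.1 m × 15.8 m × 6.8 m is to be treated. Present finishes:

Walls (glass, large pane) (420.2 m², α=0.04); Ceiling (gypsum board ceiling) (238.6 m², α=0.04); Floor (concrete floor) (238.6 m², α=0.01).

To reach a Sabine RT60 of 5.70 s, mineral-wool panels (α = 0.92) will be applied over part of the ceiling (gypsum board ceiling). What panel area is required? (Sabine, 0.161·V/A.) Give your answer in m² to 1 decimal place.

A₁ = Σ Sᵢαᵢ = 420.2*0.04 + 238.6*0.04 + 238.6*0.01 = 28.738 sabins.
Required A₂ = 0.161·1622.344/5.70 = 45.824 sabins.
Absorption to add: 45.824 − 28.738 = 17.086 sabins.
Each m² of panel replacing the ceiling (gypsum board ceiling) adds (0.92 − 0.04) = 0.88 sabins.
Area = ΔA/Δα = 17.086/0.88 = 19.4 m².

19.4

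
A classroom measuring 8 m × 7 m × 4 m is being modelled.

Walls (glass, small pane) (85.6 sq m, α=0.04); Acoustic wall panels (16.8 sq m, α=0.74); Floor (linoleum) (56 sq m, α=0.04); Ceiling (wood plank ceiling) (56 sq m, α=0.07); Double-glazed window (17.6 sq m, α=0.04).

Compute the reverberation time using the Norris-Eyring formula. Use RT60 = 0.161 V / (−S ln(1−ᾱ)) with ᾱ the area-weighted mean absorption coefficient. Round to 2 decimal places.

1.51 sec

S = Σ Sᵢ = 232.0 sq m.
Σ(Sᵢαᵢ) = 85.6·0.04 + 16.8·0.74 + 56·0.04 + 56·0.07 + 17.6·0.04 = 22.720.
ᾱ = 22.720 / 232.0 = 0.0979.
−S·ln(1−ᾱ) = −232.0 × ln(1 − 0.0979) = 23.903.
V = 8 × 7 × 4 = 224 m³.
T = 0.161·V/[−S·ln(1−ᾱ)] = 0.161·224/23.903 = 1.51 s.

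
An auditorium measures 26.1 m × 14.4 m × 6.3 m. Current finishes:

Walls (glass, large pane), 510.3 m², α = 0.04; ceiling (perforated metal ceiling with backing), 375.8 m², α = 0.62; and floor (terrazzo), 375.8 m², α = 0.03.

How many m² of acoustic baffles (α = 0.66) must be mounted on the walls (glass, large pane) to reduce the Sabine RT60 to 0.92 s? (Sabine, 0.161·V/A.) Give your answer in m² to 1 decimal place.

241.4

A₁ = Σ Sᵢαᵢ = 510.3*0.04 + 375.8*0.62 + 375.8*0.03 = 264.682 sabins.
Required A₂ = 0.161·2367.792/0.92 = 414.364 sabins.
ΔA needed = 414.364 − 264.682 = 149.682 sabins.
Net gain per m²: Δα = 0.66 − 0.04 = 0.62.
Area = ΔA/Δα = 149.682/0.62 = 241.4 m².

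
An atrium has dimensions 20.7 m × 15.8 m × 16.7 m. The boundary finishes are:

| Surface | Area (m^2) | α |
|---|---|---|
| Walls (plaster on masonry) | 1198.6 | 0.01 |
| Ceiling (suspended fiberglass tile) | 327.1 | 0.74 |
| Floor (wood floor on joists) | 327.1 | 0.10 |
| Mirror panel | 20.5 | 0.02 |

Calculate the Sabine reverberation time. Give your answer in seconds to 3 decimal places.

3.062 s

Equivalent absorption area: A = 1198.6×0.01 + 327.1×0.74 + 327.1×0.10 + 20.5×0.02 = 287.160 m^2.
Room volume: 5461.902 m³.
RT60 = 0.161 · V / A = 0.161 × 5461.902 / 287.160 = 3.062 s.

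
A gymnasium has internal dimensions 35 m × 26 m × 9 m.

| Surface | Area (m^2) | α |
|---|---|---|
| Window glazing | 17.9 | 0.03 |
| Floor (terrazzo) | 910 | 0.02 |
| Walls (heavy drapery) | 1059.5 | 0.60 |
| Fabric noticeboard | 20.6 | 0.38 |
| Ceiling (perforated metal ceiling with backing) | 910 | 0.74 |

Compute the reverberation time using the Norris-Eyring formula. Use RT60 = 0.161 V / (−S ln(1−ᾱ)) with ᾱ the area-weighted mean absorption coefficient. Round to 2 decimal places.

S = Σ Sᵢ = 2918.0 m^2.
Σ(Sᵢαᵢ) = 17.9·0.03 + 910·0.02 + 1059.5·0.60 + 20.6·0.38 + 910·0.74 = 1335.665.
ᾱ = 1335.665 / 2918.0 = 0.4577.
Eyring denominator: −S ln(1−ᾱ) = 1785.629.
V = 35 × 26 × 9 = 8190 m³.
T = 0.161·V/[−S·ln(1−ᾱ)] = 0.161·8190/1785.629 = 0.74 s.

0.74 s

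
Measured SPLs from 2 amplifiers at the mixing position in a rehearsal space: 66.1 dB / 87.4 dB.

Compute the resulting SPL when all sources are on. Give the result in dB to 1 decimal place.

Sum in the linear (power) domain: Σ 10^(Lᵢ/10) = 10^(66.1/10) + 10^(87.4/10) = 5.536e+08.
L_total = 10·log₁₀(5.536e+08) = 87.4 dB.

87.4 dB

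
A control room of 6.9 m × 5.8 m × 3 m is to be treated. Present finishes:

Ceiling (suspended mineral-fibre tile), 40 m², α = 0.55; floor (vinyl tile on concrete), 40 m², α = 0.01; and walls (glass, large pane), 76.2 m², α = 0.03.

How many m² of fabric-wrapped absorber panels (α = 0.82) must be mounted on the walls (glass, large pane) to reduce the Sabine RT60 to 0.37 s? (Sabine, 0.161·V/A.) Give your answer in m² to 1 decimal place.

Equivalent absorption area: A₁ = 40·0.55 + 40·0.01 + 76.2·0.03 = 24.686 m².
V = 120.06 m³. Target absorption A₂ = 0.161 × 120.06 / 0.37 = 52.242 sabins.
ΔA needed = 52.242 − 24.686 = 27.556 sabins.
Each m² of panel replacing the walls (glass, large pane) adds (0.82 − 0.03) = 0.79 sabins.
Area = ΔA/Δα = 27.556/0.79 = 34.9 m².

34.9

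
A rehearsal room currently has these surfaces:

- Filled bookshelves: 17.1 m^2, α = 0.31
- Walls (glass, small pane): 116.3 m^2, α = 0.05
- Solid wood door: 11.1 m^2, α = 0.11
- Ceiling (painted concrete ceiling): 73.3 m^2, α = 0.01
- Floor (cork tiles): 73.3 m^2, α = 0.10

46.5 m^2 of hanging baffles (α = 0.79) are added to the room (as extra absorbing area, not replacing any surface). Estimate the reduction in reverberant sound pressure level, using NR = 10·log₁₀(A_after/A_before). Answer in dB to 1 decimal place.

Total absorption A_before = 17.1*0.31 + 116.3*0.05 + 11.1*0.11 + 73.3*0.01 + 73.3*0.10
  = 5.301 + 5.815 + 1.221 + 0.733 + 7.330 = 20.400 m^2 sabins.
Added absorption = 46.5 × 0.79 = 36.735 sabins.
A_after = 20.400 + 36.735 = 57.135 sabins.
NR = 10·log₁₀(57.135/20.400) = 4.5 dB.

4.5 dB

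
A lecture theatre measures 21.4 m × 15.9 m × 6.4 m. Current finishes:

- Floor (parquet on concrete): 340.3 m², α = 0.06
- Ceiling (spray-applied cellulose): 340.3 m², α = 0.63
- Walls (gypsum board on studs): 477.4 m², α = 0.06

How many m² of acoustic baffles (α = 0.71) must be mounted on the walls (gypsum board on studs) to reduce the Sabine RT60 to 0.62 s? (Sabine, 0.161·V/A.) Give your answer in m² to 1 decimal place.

464.7

Equivalent absorption area: A₁ = 340.3×0.06 + 340.3×0.63 + 477.4×0.06 = 263.451 m².
V = 2177.664 m³. Target absorption A₂ = 0.161 × 2177.664 / 0.62 = 565.490 sabins.
Absorption to add: 565.490 − 263.451 = 302.039 sabins.
Each m² of panel replacing the walls (gypsum board on studs) adds (0.71 − 0.06) = 0.65 sabins.
Panel area = 302.039 / 0.65 = 464.7 m².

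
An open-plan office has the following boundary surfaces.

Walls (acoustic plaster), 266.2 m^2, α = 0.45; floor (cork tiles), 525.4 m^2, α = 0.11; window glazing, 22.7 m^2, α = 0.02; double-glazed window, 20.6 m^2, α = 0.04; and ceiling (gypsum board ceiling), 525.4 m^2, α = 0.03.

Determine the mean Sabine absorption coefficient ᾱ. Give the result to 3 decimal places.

0.143

S = Σ Sᵢ = 266.2 + 525.4 + 22.7 + 20.6 + 525.4 = 1360.3 m^2.
Σ(Sᵢαᵢ) = 266.2*0.45 + 525.4*0.11 + 22.7*0.02 + 20.6*0.04 + 525.4*0.03 = 194.624.
ᾱ = A/S = 0.143.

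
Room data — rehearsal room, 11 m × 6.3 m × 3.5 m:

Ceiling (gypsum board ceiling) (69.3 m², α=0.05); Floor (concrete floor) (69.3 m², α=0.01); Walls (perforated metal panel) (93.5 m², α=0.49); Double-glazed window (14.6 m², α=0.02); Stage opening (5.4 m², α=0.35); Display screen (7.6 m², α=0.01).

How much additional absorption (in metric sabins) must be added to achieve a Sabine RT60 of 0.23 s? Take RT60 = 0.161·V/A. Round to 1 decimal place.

117.6 sabins

Total absorption A₁ = 69.3×0.05 + 69.3×0.01 + 93.5×0.49 + 14.6×0.02 + 5.4×0.35 + 7.6×0.01
  = 3.465 + 0.693 + 45.815 + 0.292 + 1.890 + 0.076 = 52.231 m² sabins.
V = 242.55 m³. Required absorption A₂ = 0.161 × 242.55 / 0.23 = 169.785 sabins.
Shortfall: 169.785 − 52.231 = 117.6 sabins.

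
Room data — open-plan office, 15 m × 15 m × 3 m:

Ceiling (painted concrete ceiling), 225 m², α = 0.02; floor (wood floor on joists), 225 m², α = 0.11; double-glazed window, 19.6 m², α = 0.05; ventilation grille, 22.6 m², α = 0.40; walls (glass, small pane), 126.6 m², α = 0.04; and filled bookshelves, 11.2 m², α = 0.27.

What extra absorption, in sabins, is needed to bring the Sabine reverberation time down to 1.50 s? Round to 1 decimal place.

25.1 sabins

Equivalent absorption area: A₁ = 225*0.02 + 225*0.11 + 19.6*0.05 + 22.6*0.40 + 126.6*0.04 + 11.2*0.27 = 47.358 m².
V = 675 m³. Required absorption A₂ = 0.161 × 675 / 1.50 = 72.450 sabins.
ΔA = A₂ − A₁ = 72.450 − 47.358 = 25.1 sabins.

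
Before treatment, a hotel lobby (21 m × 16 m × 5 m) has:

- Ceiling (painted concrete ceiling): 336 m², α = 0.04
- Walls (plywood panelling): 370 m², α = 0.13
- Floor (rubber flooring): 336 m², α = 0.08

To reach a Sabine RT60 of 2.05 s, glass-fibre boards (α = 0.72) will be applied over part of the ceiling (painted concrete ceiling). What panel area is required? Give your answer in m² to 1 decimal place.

A₁ = Σ Sᵢαᵢ = 336·0.04 + 370·0.13 + 336·0.08 = 88.420 sabins.
V = 1680 m³. Target absorption A₂ = 0.161 × 1680 / 2.05 = 131.941 sabins.
ΔA needed = 131.941 − 88.420 = 43.521 sabins.
Net gain per m²: Δα = 0.72 − 0.04 = 0.68.
Area = ΔA/Δα = 43.521/0.68 = 64.0 m².

64.0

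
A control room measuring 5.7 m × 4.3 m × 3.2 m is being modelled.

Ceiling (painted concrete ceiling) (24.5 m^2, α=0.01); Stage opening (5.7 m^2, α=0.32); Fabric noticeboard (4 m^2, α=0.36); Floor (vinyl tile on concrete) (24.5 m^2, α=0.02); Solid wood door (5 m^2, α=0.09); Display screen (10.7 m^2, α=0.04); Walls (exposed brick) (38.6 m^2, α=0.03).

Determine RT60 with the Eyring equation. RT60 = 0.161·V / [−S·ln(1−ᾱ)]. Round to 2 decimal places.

2.04 s

S = Σ Sᵢ = 113.0 m^2.
Absorption A = 24.5×0.01 + 5.7×0.32 + 4×0.36 + 24.5×0.02 + 5×0.09 + 10.7×0.04 + 38.6×0.03 = 6.035 sabins.
ᾱ = 6.035 / 113.0 = 0.0534.
−S·ln(1−ᾱ) = −113.0 × ln(1 − 0.0534) = 6.201.
V = 5.7 × 4.3 × 3.2 = 78.432 m³.
T = 0.161·V/[−S·ln(1−ᾱ)] = 0.161·78.432/6.201 = 2.04 s.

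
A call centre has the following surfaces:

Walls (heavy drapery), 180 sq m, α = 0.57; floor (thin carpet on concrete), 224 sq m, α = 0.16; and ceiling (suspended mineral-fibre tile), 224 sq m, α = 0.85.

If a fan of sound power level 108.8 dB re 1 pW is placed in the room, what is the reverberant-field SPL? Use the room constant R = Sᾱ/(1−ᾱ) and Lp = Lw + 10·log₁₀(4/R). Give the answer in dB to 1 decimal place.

86.4 dB

Σ(Sᵢαᵢ) = 180·0.57 + 224·0.16 + 224·0.85 = 328.840; total area S = 628.0 sq m.
ᾱ = 328.840/628.0 = 0.5236; R = Sᾱ/(1−ᾱ) = 328.840/(1−0.5236) = 690.260 sq m.
Lp = 108.8 + 10·log₁₀(4/690.260) = 108.8 + (-22.37) = 86.4 dB.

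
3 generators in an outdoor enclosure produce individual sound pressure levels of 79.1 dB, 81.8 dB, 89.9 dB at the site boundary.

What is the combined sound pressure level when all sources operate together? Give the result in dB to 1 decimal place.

90.8 dB

Σ 10^(Lᵢ/10) = 1.21e+09.
Combined level = 10 log₁₀(1.21e+09) = 90.8 dB.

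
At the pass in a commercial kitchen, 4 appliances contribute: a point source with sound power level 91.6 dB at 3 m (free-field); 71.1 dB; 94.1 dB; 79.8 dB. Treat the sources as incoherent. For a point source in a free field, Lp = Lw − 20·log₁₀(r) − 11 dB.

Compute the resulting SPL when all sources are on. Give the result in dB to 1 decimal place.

Source at 3 m: Lp = 91.6 − 20·log₁₀(3) − 11 = 71.1 dB.
Sum in the linear (power) domain: Σ 10^(Lᵢ/10) = 10^(71.1/10) + 10^(71.1/10) + 10^(94.1/10) + 10^(79.8/10) = 2.692e+09.
Combined level = 10 log₁₀(2.692e+09) = 94.3 dB.

94.3 dB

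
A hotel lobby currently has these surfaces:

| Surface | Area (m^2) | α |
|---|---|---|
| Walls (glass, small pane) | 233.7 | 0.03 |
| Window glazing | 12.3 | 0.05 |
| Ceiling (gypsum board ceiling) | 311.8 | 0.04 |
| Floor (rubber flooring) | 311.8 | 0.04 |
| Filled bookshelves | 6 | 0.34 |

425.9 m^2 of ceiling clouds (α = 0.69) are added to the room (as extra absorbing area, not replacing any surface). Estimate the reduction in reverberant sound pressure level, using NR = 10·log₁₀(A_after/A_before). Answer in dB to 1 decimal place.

9.8 dB

Equivalent absorption area: A_before = 233.7×0.03 + 12.3×0.05 + 311.8×0.04 + 311.8×0.04 + 6×0.34 = 34.610 m^2.
Added absorption = 425.9 × 0.69 = 293.871 sabins.
New total A_after = 328.481 sabins.
Reduction = 10 log₁₀(A_after/A_before) = 10 log₁₀(9.4909) = 9.8 dB.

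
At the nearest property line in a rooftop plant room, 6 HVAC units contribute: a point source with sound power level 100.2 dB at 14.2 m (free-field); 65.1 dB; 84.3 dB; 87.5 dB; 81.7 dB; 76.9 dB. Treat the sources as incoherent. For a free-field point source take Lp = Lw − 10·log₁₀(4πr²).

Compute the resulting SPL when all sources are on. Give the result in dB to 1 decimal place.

90.2 dB

Source at 14.2 m: Lp = 100.2 − 10·log₁₀(4π·14.2²) = 100.2 − 10·log₁₀(2533.883) = 66.2 dB.
Σ 10^(Lᵢ/10) = 1.036e+09.
Combined level = 10 log₁₀(1.036e+09) = 90.2 dB.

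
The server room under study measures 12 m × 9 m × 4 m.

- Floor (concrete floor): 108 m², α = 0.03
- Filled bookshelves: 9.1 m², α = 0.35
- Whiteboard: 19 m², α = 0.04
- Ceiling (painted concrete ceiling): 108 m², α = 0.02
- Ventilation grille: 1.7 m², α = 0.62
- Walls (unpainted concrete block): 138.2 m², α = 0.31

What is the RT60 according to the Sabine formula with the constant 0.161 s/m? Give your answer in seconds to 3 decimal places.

1.306 s

Equivalent absorption area: A = 108*0.03 + 9.1*0.35 + 19*0.04 + 108*0.02 + 1.7*0.62 + 138.2*0.31 = 53.241 m².
Volume V = 12 × 9 × 4 = 432 m³.
T = 0.161 V/A = 0.161·432/53.241 = 1.306 s.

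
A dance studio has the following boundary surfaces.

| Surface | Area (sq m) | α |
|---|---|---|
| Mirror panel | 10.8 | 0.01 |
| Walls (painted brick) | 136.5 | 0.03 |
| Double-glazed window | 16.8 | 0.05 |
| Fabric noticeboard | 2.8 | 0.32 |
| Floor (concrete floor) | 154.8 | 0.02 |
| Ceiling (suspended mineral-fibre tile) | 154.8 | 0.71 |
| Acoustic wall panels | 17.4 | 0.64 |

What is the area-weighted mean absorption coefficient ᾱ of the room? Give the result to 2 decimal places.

0.26

Total surface area S = 493.9 sq m.
A = 10.8·0.01 + 136.5·0.03 + 16.8·0.05 + 2.8·0.32 + 154.8·0.02 + 154.8·0.71 + 17.4·0.64 = 130.079 sabins.
ᾱ = 130.079 / 493.9 = 0.26.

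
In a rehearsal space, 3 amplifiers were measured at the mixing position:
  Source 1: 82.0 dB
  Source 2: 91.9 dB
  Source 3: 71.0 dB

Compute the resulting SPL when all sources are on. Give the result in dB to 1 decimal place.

92.4 dB

Sum in the linear (power) domain: Σ 10^(Lᵢ/10) = 10^(82.0/10) + 10^(91.9/10) + 10^(71.0/10) = 1.72e+09.
Combined level = 10 log₁₀(1.72e+09) = 92.4 dB.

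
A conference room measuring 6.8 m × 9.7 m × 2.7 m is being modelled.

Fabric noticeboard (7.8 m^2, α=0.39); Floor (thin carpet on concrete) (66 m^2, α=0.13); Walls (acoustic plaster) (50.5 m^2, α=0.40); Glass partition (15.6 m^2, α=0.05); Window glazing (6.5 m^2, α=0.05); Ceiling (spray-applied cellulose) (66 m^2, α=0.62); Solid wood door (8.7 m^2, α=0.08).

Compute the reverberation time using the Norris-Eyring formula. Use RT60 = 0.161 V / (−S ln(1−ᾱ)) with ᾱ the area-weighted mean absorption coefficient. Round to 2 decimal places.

S = Σ Sᵢ = 221.1 m^2.
Absorption A = 7.8×0.39 + 66×0.13 + 50.5×0.40 + 15.6×0.05 + 6.5×0.05 + 66×0.62 + 8.7×0.08 = 74.543 sabins.
ᾱ = 74.543 / 221.1 = 0.3371.
Eyring denominator: −S ln(1−ᾱ) = 90.901.
V = 6.8 × 9.7 × 2.7 = 178.092 m³.
RT60 = 0.161 × 178.092 / 90.901 = 0.32 s.

0.32 s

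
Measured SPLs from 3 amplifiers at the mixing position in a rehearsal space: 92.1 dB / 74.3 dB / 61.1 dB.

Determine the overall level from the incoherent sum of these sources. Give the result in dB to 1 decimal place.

Σ 10^(Lᵢ/10) = 1.65e+09.
Combined level = 10 log₁₀(1.65e+09) = 92.2 dB.

92.2 dB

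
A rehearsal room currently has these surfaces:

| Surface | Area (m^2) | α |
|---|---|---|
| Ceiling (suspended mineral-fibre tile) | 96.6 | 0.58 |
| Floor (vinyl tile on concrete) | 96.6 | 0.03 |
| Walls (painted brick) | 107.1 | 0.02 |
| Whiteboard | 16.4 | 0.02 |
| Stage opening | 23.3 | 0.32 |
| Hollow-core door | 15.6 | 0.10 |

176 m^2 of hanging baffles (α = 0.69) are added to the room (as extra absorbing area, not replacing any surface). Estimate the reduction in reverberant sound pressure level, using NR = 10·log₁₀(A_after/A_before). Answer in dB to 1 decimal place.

Summing Sᵢαᵢ: 56.028 + 2.898 + 2.142 + 0.328 + 7.456 + 1.560 → A_before = 70.412 sabins.
Treatment contributes 176·0.69 = 121.440 sabins.
New total A_after = 191.852 sabins.
Reduction = 10 log₁₀(A_after/A_before) = 10 log₁₀(2.7247) = 4.4 dB.

4.4 dB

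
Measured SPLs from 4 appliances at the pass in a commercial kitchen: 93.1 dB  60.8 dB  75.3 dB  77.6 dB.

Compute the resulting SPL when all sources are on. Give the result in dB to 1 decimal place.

93.3 dB

Converting to relative power and adding: 10^(93.1/10) + 10^(60.8/10) + 10^(75.3/10) + 10^(77.6/10) = 2.134e+09.
Back to dB: 10·log₁₀ Σ = 93.3 dB.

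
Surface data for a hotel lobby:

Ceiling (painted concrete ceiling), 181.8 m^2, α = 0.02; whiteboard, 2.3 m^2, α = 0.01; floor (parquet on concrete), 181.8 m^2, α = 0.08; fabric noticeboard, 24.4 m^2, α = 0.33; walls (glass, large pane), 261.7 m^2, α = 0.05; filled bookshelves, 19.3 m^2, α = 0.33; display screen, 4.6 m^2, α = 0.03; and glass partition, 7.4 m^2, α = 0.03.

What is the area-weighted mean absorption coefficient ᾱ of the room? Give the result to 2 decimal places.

S = Σ Sᵢ = 181.8 + 2.3 + 181.8 + 24.4 + 261.7 + 19.3 + 4.6 + 7.4 = 683.3 m^2.
Weighted sum Σ Sα = 46.069.
ᾱ = A/S = 0.07.

0.07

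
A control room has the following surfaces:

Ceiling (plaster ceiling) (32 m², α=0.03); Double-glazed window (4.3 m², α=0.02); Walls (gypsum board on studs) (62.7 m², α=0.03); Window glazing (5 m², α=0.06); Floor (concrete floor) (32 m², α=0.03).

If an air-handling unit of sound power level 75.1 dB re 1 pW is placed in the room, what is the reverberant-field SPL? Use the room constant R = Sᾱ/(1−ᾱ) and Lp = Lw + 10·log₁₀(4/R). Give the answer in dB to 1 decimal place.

74.8 dB

A = 4.187 sabins; S = 136.0 m².
ᾱ = 4.187/136.0 = 0.0308; R = Sᾱ/(1−ᾱ) = 4.187/(1−0.0308) = 4.320 m².
Lp = Lw + 10 log₁₀(4/R) = 75.1 -0.33 = 74.8 dB.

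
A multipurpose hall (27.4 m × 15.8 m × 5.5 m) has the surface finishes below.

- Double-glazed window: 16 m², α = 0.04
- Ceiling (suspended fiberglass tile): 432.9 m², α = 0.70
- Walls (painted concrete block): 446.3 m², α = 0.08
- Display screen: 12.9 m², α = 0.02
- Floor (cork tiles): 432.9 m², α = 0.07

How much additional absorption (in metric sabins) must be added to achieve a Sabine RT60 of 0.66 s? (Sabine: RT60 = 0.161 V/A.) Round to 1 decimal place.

A₁ = Σ Sᵢαᵢ = 16×0.04 + 432.9×0.70 + 446.3×0.08 + 12.9×0.02 + 432.9×0.07 = 369.935 sabins.
Target A₂ = 0.161·2381.06/0.66 = 580.834 sabins (V = 2381.06 m³).
ΔA = A₂ − A₁ = 580.834 − 369.935 = 210.9 sabins.

210.9 sabins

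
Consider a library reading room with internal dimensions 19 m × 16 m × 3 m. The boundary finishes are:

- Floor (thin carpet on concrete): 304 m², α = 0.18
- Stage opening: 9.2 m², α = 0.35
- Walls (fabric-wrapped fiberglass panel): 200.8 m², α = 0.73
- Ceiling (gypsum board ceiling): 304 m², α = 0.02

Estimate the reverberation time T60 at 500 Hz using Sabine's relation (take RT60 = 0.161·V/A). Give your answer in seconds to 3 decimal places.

0.697 s

Summing Sᵢαᵢ: 54.720 + 3.220 + 146.584 + 6.080 → A = 210.604 sabins.
Volume V = 19 × 16 × 3 = 912 m³.
T = 0.161 V/A = 0.161·912/210.604 = 0.697 s.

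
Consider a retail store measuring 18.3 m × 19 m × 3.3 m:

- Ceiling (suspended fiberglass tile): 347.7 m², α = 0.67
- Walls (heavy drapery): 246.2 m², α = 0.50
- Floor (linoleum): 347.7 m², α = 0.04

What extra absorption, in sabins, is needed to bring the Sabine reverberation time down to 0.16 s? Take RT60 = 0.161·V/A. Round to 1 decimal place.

A₁ = Σ Sᵢαᵢ = 347.7·0.67 + 246.2·0.50 + 347.7·0.04 = 369.967 sabins.
V = 1147.41 m³. Required absorption A₂ = 0.161 × 1147.41 / 0.16 = 1154.581 sabins.
ΔA = A₂ − A₁ = 1154.581 − 369.967 = 784.6 sabins.

784.6 sabins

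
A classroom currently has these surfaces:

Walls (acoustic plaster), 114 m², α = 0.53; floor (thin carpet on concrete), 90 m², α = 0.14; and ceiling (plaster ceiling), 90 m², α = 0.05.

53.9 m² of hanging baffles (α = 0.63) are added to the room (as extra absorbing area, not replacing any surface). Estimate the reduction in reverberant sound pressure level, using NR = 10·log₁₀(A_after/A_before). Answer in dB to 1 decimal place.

Equivalent absorption area: A_before = 114×0.53 + 90×0.14 + 90×0.05 = 77.520 m².
Treatment contributes 53.9·0.63 = 33.957 sabins.
New total A_after = 111.477 sabins.
NR = 10·log₁₀(111.477/77.520) = 1.6 dB.

1.6 dB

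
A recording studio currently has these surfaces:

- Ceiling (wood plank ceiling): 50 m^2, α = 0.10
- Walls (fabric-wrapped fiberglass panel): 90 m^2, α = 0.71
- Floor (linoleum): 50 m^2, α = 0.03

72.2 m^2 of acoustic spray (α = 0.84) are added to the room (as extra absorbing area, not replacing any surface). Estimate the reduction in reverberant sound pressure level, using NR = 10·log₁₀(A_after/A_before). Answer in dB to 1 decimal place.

Summing Sᵢαᵢ: 5.000 + 63.900 + 1.500 → A_before = 70.400 sabins.
Treatment contributes 72.2·0.84 = 60.648 sabins.
A_after = 70.400 + 60.648 = 131.048 sabins.
NR = 10·log₁₀(131.048/70.400) = 2.7 dB.

2.7 dB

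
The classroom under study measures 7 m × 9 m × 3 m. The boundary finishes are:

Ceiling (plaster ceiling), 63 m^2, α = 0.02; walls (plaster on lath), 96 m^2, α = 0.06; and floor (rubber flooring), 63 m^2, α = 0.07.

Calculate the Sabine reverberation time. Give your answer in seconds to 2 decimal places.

Total absorption A = 63·0.02 + 96·0.06 + 63·0.07
  = 1.260 + 5.760 + 4.410 = 11.430 m^2 sabins.
Room volume: 189 m³.
Sabine: RT60 = 0.161 × 189 / 11.430 = 2.66 s.

2.66 sec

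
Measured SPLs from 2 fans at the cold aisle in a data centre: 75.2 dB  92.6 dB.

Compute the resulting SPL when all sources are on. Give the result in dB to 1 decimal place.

Converting to relative power and adding: 10^(75.2/10) + 10^(92.6/10) = 1.853e+09.
Back to dB: 10·log₁₀ Σ = 92.7 dB.

92.7 dB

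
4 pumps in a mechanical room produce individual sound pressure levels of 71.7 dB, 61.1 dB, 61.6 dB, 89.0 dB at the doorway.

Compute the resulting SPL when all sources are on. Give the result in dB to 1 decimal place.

89.1 dB

Σ 10^(Lᵢ/10) = 8.119e+08.
Combined level = 10 log₁₀(8.119e+08) = 89.1 dB.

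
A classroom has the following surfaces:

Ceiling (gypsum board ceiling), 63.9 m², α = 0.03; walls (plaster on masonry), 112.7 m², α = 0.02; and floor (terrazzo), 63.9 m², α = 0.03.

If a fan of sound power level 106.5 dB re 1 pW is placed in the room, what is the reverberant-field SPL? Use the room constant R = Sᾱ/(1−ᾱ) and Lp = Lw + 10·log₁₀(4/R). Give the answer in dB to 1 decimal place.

104.6 dB

A = 6.088 sabins; S = 240.5 m².
ᾱ = 0.0253, so room constant R = A/(1−ᾱ) = 6.246 m².
Lp = Lw + 10 log₁₀(4/R) = 106.5 -1.94 = 104.6 dB.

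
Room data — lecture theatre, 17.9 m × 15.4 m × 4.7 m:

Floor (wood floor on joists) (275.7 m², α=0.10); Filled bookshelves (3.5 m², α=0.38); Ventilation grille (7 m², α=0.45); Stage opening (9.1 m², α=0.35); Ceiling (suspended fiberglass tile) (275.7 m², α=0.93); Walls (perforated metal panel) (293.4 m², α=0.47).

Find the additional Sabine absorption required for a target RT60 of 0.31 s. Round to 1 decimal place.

243.3 sabins

Total absorption A₁ = 275.7×0.10 + 3.5×0.38 + 7×0.45 + 9.1×0.35 + 275.7×0.93 + 293.4×0.47
  = 27.570 + 1.330 + 3.150 + 3.185 + 256.401 + 137.898 = 429.534 m² sabins.
For T = 0.31 s, need A₂ = 0.161·V/T = 0.161·1295.602/0.31 = 672.877 sabins.
Shortfall: 672.877 − 429.534 = 243.3 sabins.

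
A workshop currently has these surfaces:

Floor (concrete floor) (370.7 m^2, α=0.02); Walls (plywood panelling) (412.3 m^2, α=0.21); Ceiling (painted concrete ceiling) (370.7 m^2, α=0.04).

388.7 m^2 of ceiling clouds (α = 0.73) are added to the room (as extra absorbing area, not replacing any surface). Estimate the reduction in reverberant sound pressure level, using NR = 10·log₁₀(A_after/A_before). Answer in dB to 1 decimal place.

Equivalent absorption area: A_before = 370.7*0.02 + 412.3*0.21 + 370.7*0.04 = 108.825 m^2.
Treatment contributes 388.7·0.73 = 283.751 sabins.
New total A_after = 392.576 sabins.
NR = 10·log₁₀(392.576/108.825) = 5.6 dB.

5.6 dB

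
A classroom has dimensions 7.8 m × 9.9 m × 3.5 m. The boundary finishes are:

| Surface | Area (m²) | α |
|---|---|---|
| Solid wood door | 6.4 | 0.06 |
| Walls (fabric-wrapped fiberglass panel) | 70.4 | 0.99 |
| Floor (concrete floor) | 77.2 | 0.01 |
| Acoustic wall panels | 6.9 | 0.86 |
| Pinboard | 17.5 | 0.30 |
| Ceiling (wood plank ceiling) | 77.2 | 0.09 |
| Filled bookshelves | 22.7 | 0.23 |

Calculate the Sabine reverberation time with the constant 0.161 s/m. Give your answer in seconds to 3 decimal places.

0.462 s

Summing Sᵢαᵢ: 0.384 + 69.696 + 0.772 + 5.934 + 5.250 + 6.948 + 5.221 → A = 94.205 sabins.
Volume V = 7.8 × 9.9 × 3.5 = 270.27 m³.
Sabine: RT60 = 0.161 × 270.27 / 94.205 = 0.462 s.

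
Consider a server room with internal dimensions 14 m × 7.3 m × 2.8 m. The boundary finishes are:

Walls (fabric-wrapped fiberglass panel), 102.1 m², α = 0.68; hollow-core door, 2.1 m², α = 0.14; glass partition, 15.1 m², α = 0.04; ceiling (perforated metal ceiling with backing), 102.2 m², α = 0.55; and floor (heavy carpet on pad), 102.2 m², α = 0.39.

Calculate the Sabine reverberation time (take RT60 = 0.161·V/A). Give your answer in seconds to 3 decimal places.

Total absorption A = 102.1×0.68 + 2.1×0.14 + 15.1×0.04 + 102.2×0.55 + 102.2×0.39
  = 69.428 + 0.294 + 0.604 + 56.210 + 39.858 = 166.394 m² sabins.
V = 14·7.3·2.8 = 286.16 m³.
Sabine: RT60 = 0.161 × 286.16 / 166.394 = 0.277 s.

0.277 s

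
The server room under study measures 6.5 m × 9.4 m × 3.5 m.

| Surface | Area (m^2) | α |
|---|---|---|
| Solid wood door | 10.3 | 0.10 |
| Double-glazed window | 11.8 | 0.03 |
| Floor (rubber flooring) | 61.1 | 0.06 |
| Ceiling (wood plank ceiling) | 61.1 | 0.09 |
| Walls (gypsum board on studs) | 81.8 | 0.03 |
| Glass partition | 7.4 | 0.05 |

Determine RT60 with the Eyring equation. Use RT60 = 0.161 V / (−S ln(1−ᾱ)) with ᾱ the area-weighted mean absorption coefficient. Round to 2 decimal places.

S = Σ Sᵢ = 233.5 m^2.
Σ(Sᵢαᵢ) = 10.3×0.10 + 11.8×0.03 + 61.1×0.06 + 61.1×0.09 + 81.8×0.03 + 7.4×0.05 = 13.373.
Mean coefficient ᾱ = A/S = 0.0573.
−S·ln(1−ᾱ) = −233.5 × ln(1 − 0.0573) = 13.778.
V = 6.5 × 9.4 × 3.5 = 213.85 m³.
T = 0.161·V/[−S·ln(1−ᾱ)] = 0.161·213.85/13.778 = 2.50 s.

2.50 s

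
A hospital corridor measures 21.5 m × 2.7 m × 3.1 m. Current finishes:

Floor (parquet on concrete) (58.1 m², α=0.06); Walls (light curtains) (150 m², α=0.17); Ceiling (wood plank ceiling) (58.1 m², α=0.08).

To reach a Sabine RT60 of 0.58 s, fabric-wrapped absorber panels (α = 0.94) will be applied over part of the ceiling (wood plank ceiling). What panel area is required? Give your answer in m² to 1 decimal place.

Summing Sᵢαᵢ: 3.486 + 25.500 + 4.648 → A₁ = 33.634 sabins.
Required A₂ = 0.161·179.955/0.58 = 49.953 sabins.
Absorption to add: 49.953 − 33.634 = 16.319 sabins.
Net gain per m²: Δα = 0.94 − 0.08 = 0.86.
Area = ΔA/Δα = 16.319/0.86 = 19.0 m².

19.0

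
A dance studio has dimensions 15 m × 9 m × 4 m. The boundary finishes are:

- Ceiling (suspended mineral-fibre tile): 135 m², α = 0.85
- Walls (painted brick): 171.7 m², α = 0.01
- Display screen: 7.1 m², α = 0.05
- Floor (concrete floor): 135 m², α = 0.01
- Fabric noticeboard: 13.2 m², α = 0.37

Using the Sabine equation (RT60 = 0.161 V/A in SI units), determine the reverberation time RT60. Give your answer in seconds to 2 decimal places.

A = Σ Sᵢαᵢ = 135*0.85 + 171.7*0.01 + 7.1*0.05 + 135*0.01 + 13.2*0.37 = 123.056 sabins.
Room volume: 540 m³.
T = 0.161 V/A = 0.161·540/123.056 = 0.71 s.

0.71 sec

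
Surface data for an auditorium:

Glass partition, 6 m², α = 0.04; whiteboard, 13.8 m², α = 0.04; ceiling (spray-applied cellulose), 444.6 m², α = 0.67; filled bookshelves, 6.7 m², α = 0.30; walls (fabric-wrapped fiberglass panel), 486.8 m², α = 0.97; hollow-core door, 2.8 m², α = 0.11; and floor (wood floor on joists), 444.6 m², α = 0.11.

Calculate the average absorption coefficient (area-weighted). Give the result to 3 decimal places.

0.585

S = Σ Sᵢ = 6 + 13.8 + 444.6 + 6.7 + 486.8 + 2.8 + 444.6 = 1405.3 m².
A = 6×0.04 + 13.8×0.04 + 444.6×0.67 + 6.7×0.30 + 486.8×0.97 + 2.8×0.11 + 444.6×0.11 = 822.094 sabins.
ᾱ = 822.094 / 1405.3 = 0.585.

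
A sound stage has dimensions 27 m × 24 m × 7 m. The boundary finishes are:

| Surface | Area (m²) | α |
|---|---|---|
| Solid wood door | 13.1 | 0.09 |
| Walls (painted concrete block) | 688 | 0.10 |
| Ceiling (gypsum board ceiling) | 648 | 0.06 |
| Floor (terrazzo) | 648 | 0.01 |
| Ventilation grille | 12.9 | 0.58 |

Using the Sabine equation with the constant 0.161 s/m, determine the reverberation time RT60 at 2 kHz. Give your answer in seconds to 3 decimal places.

A = Σ Sᵢαᵢ = 13.1×0.09 + 688×0.10 + 648×0.06 + 648×0.01 + 12.9×0.58 = 122.821 sabins.
V = 27·24·7 = 4536 m³.
RT60 = 0.161 · V / A = 0.161 × 4536 / 122.821 = 5.946 s.

5.946 s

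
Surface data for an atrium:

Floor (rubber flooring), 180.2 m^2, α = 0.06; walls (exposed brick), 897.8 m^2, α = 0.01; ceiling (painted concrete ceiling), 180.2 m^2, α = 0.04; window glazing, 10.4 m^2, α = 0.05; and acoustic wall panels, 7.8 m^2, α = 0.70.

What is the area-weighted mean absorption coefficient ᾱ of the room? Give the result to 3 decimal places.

S = Σ Sᵢ = 180.2 + 897.8 + 180.2 + 10.4 + 7.8 = 1276.4 m^2.
Weighted sum Σ Sα = 32.978.
ᾱ = A/S = 0.026.

0.026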